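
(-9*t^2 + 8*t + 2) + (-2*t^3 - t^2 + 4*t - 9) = -2*t^3 - 10*t^2 + 12*t - 7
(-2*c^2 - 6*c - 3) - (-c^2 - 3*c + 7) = -c^2 - 3*c - 10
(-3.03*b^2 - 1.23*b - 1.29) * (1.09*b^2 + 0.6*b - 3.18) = -3.3027*b^4 - 3.1587*b^3 + 7.4913*b^2 + 3.1374*b + 4.1022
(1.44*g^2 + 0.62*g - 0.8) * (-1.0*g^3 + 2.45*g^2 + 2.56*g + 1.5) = -1.44*g^5 + 2.908*g^4 + 6.0054*g^3 + 1.7872*g^2 - 1.118*g - 1.2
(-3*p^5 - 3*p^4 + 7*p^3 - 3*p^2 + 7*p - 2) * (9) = -27*p^5 - 27*p^4 + 63*p^3 - 27*p^2 + 63*p - 18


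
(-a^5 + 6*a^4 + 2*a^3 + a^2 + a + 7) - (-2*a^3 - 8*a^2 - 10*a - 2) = -a^5 + 6*a^4 + 4*a^3 + 9*a^2 + 11*a + 9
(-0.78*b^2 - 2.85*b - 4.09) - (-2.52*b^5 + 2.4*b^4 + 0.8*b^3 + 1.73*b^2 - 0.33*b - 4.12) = 2.52*b^5 - 2.4*b^4 - 0.8*b^3 - 2.51*b^2 - 2.52*b + 0.0300000000000002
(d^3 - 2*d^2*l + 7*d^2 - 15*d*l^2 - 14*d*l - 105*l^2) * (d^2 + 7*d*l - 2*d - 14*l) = d^5 + 5*d^4*l + 5*d^4 - 29*d^3*l^2 + 25*d^3*l - 14*d^3 - 105*d^2*l^3 - 145*d^2*l^2 - 70*d^2*l - 525*d*l^3 + 406*d*l^2 + 1470*l^3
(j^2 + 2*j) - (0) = j^2 + 2*j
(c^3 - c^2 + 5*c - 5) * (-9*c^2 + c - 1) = -9*c^5 + 10*c^4 - 47*c^3 + 51*c^2 - 10*c + 5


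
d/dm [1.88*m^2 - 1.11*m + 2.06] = 3.76*m - 1.11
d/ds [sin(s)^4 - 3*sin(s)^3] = (4*sin(s) - 9)*sin(s)^2*cos(s)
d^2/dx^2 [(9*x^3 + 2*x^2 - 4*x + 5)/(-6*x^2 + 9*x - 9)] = 2*(-23*x^3 + 219*x^2 - 225*x + 3)/(3*(8*x^6 - 36*x^5 + 90*x^4 - 135*x^3 + 135*x^2 - 81*x + 27))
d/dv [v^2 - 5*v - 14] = 2*v - 5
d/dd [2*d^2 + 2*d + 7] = 4*d + 2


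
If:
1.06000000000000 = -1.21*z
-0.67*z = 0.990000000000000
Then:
No Solution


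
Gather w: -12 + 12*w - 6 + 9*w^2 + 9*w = 9*w^2 + 21*w - 18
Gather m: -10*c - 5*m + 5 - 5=-10*c - 5*m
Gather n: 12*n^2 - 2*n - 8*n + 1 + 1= 12*n^2 - 10*n + 2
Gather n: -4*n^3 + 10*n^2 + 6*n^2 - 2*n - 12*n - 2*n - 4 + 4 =-4*n^3 + 16*n^2 - 16*n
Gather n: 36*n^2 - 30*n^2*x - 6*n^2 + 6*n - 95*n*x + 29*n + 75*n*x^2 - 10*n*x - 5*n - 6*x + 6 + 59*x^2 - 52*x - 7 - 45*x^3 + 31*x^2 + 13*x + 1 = n^2*(30 - 30*x) + n*(75*x^2 - 105*x + 30) - 45*x^3 + 90*x^2 - 45*x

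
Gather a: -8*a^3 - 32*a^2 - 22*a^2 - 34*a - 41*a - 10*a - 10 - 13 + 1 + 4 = -8*a^3 - 54*a^2 - 85*a - 18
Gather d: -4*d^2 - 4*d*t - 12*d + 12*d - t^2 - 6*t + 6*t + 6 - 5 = -4*d^2 - 4*d*t - t^2 + 1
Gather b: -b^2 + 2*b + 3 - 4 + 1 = -b^2 + 2*b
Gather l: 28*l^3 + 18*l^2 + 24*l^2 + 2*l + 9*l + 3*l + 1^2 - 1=28*l^3 + 42*l^2 + 14*l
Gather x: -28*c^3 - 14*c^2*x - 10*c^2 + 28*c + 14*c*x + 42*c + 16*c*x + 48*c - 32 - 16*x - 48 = -28*c^3 - 10*c^2 + 118*c + x*(-14*c^2 + 30*c - 16) - 80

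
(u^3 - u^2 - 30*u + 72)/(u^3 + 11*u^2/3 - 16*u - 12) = 3*(u - 4)/(3*u + 2)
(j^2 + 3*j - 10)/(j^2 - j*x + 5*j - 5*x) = (2 - j)/(-j + x)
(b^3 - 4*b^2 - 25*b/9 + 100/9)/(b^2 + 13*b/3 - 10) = (3*b^2 - 7*b - 20)/(3*(b + 6))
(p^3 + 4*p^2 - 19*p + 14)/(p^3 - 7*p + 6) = (p + 7)/(p + 3)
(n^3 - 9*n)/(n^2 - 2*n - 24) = n*(9 - n^2)/(-n^2 + 2*n + 24)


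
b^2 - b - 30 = (b - 6)*(b + 5)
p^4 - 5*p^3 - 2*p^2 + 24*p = p*(p - 4)*(p - 3)*(p + 2)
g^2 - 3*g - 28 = (g - 7)*(g + 4)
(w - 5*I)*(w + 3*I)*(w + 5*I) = w^3 + 3*I*w^2 + 25*w + 75*I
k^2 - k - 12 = (k - 4)*(k + 3)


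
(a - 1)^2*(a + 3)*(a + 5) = a^4 + 6*a^3 - 22*a + 15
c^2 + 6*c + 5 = (c + 1)*(c + 5)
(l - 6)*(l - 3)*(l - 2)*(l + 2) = l^4 - 9*l^3 + 14*l^2 + 36*l - 72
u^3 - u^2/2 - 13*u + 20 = (u - 5/2)*(u - 2)*(u + 4)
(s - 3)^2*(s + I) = s^3 - 6*s^2 + I*s^2 + 9*s - 6*I*s + 9*I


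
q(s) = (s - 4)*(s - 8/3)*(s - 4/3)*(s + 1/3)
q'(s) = (s - 4)*(s - 8/3)*(s - 4/3) + (s - 4)*(s - 8/3)*(s + 1/3) + (s - 4)*(s - 4/3)*(s + 1/3) + (s - 8/3)*(s - 4/3)*(s + 1/3) = 4*s^3 - 23*s^2 + 304*s/9 - 208/27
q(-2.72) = 350.18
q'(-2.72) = -350.24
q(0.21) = -5.68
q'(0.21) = -1.59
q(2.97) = -1.69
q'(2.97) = -5.47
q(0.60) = -4.81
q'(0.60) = 5.15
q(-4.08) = 1105.63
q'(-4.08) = -800.05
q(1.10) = -1.52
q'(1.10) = 6.95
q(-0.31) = -0.49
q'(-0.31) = -20.50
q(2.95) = -1.58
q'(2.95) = -5.53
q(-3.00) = 458.37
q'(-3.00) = -424.04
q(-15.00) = 80410.81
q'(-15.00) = -19189.37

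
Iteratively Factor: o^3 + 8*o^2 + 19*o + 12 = (o + 4)*(o^2 + 4*o + 3) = (o + 3)*(o + 4)*(o + 1)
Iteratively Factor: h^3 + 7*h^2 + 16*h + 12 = (h + 2)*(h^2 + 5*h + 6) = (h + 2)*(h + 3)*(h + 2)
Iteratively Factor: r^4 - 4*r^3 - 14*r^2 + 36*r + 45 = (r - 3)*(r^3 - r^2 - 17*r - 15) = (r - 5)*(r - 3)*(r^2 + 4*r + 3) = (r - 5)*(r - 3)*(r + 1)*(r + 3)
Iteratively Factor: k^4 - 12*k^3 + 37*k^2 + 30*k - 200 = (k - 5)*(k^3 - 7*k^2 + 2*k + 40) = (k - 5)^2*(k^2 - 2*k - 8) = (k - 5)^2*(k + 2)*(k - 4)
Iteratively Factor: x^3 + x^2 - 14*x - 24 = (x + 3)*(x^2 - 2*x - 8) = (x - 4)*(x + 3)*(x + 2)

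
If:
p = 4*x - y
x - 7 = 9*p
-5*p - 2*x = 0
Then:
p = -14/23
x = 35/23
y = 154/23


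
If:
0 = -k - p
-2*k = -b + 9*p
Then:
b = 7*p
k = -p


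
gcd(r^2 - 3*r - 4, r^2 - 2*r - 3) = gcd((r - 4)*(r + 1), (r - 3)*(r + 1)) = r + 1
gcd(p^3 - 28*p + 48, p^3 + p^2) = 1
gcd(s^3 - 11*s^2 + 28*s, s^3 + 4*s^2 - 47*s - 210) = s - 7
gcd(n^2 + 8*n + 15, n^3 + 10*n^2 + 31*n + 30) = n^2 + 8*n + 15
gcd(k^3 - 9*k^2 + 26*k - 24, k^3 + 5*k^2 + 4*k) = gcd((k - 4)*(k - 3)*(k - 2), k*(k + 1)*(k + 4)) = 1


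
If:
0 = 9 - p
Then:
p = 9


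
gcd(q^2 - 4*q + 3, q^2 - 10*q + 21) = q - 3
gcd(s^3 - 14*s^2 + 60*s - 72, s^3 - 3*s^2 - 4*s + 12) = s - 2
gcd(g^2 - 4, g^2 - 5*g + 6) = g - 2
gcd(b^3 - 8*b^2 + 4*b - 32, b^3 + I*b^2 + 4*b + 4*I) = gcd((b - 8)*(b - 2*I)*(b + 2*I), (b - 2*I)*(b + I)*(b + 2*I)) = b^2 + 4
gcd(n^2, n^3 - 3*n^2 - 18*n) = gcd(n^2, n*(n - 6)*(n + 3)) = n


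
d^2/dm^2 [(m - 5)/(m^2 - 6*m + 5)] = 2/(m^3 - 3*m^2 + 3*m - 1)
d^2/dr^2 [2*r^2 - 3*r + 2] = 4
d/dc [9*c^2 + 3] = 18*c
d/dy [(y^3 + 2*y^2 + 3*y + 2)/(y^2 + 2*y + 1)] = (y^2 + 2*y - 1)/(y^2 + 2*y + 1)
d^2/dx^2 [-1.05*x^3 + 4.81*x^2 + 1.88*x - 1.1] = 9.62 - 6.3*x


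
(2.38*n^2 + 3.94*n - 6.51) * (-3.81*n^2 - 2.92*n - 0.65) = -9.0678*n^4 - 21.961*n^3 + 11.7513*n^2 + 16.4482*n + 4.2315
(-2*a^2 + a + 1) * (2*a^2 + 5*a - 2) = -4*a^4 - 8*a^3 + 11*a^2 + 3*a - 2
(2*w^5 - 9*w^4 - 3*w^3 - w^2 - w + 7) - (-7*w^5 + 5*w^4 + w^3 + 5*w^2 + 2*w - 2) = 9*w^5 - 14*w^4 - 4*w^3 - 6*w^2 - 3*w + 9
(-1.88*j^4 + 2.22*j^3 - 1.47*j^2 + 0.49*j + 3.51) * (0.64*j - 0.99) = -1.2032*j^5 + 3.282*j^4 - 3.1386*j^3 + 1.7689*j^2 + 1.7613*j - 3.4749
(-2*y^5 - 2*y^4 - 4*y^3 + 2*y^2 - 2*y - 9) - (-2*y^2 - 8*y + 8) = -2*y^5 - 2*y^4 - 4*y^3 + 4*y^2 + 6*y - 17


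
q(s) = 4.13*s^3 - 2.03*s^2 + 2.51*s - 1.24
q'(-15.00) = 2851.16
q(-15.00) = -14434.39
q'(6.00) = 424.19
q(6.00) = 832.82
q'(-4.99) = 331.28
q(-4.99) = -577.47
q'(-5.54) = 405.27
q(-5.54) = -779.68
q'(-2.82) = 112.49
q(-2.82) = -117.08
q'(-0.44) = 6.70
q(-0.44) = -3.09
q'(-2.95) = 122.31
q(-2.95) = -132.34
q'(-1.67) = 43.84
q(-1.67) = -30.33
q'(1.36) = 19.90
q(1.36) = 8.81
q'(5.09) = 302.85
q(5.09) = 503.57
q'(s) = 12.39*s^2 - 4.06*s + 2.51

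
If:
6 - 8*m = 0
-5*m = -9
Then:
No Solution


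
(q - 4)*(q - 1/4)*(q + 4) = q^3 - q^2/4 - 16*q + 4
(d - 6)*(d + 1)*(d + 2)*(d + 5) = d^4 + 2*d^3 - 31*d^2 - 92*d - 60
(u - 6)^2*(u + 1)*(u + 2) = u^4 - 9*u^3 + 2*u^2 + 84*u + 72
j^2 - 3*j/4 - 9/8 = (j - 3/2)*(j + 3/4)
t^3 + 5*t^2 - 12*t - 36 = (t - 3)*(t + 2)*(t + 6)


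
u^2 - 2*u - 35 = (u - 7)*(u + 5)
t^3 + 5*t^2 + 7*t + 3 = (t + 1)^2*(t + 3)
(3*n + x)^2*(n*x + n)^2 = 9*n^4*x^2 + 18*n^4*x + 9*n^4 + 6*n^3*x^3 + 12*n^3*x^2 + 6*n^3*x + n^2*x^4 + 2*n^2*x^3 + n^2*x^2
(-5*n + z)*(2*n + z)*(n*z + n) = -10*n^3*z - 10*n^3 - 3*n^2*z^2 - 3*n^2*z + n*z^3 + n*z^2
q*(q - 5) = q^2 - 5*q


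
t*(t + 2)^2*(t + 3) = t^4 + 7*t^3 + 16*t^2 + 12*t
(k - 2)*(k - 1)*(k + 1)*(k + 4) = k^4 + 2*k^3 - 9*k^2 - 2*k + 8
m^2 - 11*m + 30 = (m - 6)*(m - 5)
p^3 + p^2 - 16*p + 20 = (p - 2)^2*(p + 5)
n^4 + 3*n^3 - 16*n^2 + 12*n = n*(n - 2)*(n - 1)*(n + 6)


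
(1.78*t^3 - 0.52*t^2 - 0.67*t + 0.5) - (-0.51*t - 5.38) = 1.78*t^3 - 0.52*t^2 - 0.16*t + 5.88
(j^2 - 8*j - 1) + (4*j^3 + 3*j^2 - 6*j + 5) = 4*j^3 + 4*j^2 - 14*j + 4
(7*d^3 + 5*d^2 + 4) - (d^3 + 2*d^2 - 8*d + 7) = 6*d^3 + 3*d^2 + 8*d - 3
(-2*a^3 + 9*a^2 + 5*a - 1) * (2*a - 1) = -4*a^4 + 20*a^3 + a^2 - 7*a + 1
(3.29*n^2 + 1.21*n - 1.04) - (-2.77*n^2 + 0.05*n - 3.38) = 6.06*n^2 + 1.16*n + 2.34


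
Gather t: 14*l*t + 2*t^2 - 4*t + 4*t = 14*l*t + 2*t^2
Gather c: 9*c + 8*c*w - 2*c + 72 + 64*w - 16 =c*(8*w + 7) + 64*w + 56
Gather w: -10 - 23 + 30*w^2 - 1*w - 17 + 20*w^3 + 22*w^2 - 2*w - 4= 20*w^3 + 52*w^2 - 3*w - 54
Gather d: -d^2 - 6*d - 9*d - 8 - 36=-d^2 - 15*d - 44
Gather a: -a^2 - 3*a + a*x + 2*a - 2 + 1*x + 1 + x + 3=-a^2 + a*(x - 1) + 2*x + 2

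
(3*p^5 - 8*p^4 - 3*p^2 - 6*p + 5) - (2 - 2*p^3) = 3*p^5 - 8*p^4 + 2*p^3 - 3*p^2 - 6*p + 3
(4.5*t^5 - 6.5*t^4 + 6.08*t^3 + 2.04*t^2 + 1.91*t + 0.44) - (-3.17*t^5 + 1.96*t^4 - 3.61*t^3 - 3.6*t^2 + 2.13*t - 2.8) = 7.67*t^5 - 8.46*t^4 + 9.69*t^3 + 5.64*t^2 - 0.22*t + 3.24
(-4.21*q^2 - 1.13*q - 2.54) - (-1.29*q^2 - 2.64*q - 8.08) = -2.92*q^2 + 1.51*q + 5.54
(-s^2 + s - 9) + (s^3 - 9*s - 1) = s^3 - s^2 - 8*s - 10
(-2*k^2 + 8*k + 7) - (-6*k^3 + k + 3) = 6*k^3 - 2*k^2 + 7*k + 4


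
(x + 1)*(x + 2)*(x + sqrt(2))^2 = x^4 + 2*sqrt(2)*x^3 + 3*x^3 + 4*x^2 + 6*sqrt(2)*x^2 + 4*sqrt(2)*x + 6*x + 4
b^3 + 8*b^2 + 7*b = b*(b + 1)*(b + 7)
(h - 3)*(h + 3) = h^2 - 9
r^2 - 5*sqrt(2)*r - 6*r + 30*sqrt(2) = (r - 6)*(r - 5*sqrt(2))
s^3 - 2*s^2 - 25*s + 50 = (s - 5)*(s - 2)*(s + 5)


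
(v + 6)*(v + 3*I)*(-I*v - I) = -I*v^3 + 3*v^2 - 7*I*v^2 + 21*v - 6*I*v + 18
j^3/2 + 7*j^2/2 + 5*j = j*(j/2 + 1)*(j + 5)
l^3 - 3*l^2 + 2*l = l*(l - 2)*(l - 1)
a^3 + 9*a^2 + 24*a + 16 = (a + 1)*(a + 4)^2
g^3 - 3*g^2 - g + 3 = (g - 3)*(g - 1)*(g + 1)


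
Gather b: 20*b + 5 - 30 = 20*b - 25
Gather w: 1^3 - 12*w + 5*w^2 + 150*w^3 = 150*w^3 + 5*w^2 - 12*w + 1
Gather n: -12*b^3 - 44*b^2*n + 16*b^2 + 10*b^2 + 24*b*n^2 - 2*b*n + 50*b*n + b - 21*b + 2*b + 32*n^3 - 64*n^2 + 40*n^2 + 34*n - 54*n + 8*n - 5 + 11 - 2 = -12*b^3 + 26*b^2 - 18*b + 32*n^3 + n^2*(24*b - 24) + n*(-44*b^2 + 48*b - 12) + 4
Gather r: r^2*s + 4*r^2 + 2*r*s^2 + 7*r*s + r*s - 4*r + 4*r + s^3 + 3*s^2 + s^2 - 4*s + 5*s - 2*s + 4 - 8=r^2*(s + 4) + r*(2*s^2 + 8*s) + s^3 + 4*s^2 - s - 4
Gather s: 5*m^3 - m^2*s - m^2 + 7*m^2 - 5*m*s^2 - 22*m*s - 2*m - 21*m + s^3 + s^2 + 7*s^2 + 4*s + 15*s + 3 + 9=5*m^3 + 6*m^2 - 23*m + s^3 + s^2*(8 - 5*m) + s*(-m^2 - 22*m + 19) + 12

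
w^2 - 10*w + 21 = (w - 7)*(w - 3)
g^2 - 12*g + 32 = (g - 8)*(g - 4)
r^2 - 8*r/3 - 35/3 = (r - 5)*(r + 7/3)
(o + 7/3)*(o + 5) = o^2 + 22*o/3 + 35/3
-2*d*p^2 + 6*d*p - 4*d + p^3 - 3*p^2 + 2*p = (-2*d + p)*(p - 2)*(p - 1)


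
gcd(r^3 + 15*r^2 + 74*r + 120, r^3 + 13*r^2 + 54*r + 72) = r^2 + 10*r + 24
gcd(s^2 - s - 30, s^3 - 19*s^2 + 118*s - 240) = s - 6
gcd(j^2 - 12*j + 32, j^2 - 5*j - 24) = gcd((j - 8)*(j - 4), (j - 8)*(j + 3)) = j - 8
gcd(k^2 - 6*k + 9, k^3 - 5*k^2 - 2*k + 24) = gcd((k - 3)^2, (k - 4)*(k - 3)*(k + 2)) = k - 3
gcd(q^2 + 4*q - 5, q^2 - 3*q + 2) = q - 1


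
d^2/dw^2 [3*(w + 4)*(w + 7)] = 6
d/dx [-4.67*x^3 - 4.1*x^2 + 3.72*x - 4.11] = -14.01*x^2 - 8.2*x + 3.72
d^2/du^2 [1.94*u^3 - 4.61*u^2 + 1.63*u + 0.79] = 11.64*u - 9.22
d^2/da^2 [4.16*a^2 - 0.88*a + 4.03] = 8.32000000000000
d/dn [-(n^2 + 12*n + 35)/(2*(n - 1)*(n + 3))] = (5*n^2 + 38*n + 53)/(n^4 + 4*n^3 - 2*n^2 - 12*n + 9)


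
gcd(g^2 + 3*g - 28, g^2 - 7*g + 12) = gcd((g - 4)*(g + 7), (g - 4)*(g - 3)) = g - 4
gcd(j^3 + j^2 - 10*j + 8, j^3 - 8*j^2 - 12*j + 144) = j + 4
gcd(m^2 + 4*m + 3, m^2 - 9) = m + 3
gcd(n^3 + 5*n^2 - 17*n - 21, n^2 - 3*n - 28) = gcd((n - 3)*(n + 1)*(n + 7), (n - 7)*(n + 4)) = 1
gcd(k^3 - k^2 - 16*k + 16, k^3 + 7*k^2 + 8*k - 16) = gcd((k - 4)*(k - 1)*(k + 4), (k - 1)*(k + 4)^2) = k^2 + 3*k - 4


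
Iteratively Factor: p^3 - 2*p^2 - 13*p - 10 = (p + 1)*(p^2 - 3*p - 10) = (p - 5)*(p + 1)*(p + 2)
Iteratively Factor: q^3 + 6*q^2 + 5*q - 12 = (q + 3)*(q^2 + 3*q - 4) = (q + 3)*(q + 4)*(q - 1)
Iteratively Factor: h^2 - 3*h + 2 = (h - 2)*(h - 1)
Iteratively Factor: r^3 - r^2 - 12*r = (r - 4)*(r^2 + 3*r) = (r - 4)*(r + 3)*(r)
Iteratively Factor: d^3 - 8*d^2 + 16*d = (d - 4)*(d^2 - 4*d) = d*(d - 4)*(d - 4)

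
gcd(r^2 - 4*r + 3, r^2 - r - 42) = 1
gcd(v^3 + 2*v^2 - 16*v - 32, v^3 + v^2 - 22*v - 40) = v^2 + 6*v + 8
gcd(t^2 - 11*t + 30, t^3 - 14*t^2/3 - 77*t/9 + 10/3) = t - 6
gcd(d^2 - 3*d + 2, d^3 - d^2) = d - 1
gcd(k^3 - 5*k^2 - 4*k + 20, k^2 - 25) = k - 5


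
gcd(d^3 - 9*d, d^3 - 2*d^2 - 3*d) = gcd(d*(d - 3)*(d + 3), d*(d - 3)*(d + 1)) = d^2 - 3*d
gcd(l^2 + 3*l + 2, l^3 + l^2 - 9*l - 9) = l + 1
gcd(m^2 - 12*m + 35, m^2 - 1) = 1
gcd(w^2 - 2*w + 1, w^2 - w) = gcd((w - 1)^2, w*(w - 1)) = w - 1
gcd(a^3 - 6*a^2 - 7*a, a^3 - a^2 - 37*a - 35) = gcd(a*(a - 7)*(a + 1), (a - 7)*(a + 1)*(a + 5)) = a^2 - 6*a - 7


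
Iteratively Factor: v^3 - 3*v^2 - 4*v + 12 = (v + 2)*(v^2 - 5*v + 6) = (v - 3)*(v + 2)*(v - 2)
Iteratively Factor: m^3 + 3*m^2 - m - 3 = (m + 1)*(m^2 + 2*m - 3) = (m + 1)*(m + 3)*(m - 1)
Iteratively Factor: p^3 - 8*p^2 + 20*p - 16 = (p - 4)*(p^2 - 4*p + 4) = (p - 4)*(p - 2)*(p - 2)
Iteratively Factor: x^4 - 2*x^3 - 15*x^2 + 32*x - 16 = (x + 4)*(x^3 - 6*x^2 + 9*x - 4) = (x - 1)*(x + 4)*(x^2 - 5*x + 4) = (x - 1)^2*(x + 4)*(x - 4)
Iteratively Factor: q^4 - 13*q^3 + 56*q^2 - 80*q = (q)*(q^3 - 13*q^2 + 56*q - 80) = q*(q - 4)*(q^2 - 9*q + 20) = q*(q - 4)^2*(q - 5)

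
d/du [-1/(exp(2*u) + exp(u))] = (2*exp(u) + 1)*exp(-u)/(exp(u) + 1)^2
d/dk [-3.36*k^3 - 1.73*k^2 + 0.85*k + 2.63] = -10.08*k^2 - 3.46*k + 0.85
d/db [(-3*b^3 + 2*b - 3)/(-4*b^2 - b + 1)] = (12*b^4 + 6*b^3 - b^2 - 24*b - 1)/(16*b^4 + 8*b^3 - 7*b^2 - 2*b + 1)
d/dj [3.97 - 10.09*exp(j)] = -10.09*exp(j)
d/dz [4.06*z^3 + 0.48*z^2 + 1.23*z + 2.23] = 12.18*z^2 + 0.96*z + 1.23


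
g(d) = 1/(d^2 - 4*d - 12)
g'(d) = (4 - 2*d)/(d^2 - 4*d - 12)^2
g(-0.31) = -0.09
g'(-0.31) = 0.04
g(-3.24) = 0.09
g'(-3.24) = 0.08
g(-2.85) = 0.13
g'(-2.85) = 0.17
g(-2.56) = 0.21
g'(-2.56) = 0.40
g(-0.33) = -0.09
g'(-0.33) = 0.04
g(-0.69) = -0.11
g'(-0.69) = 0.07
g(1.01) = -0.07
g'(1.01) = 0.01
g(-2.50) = 0.24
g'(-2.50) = 0.50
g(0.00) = -0.08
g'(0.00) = 0.03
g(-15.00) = 0.00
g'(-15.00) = 0.00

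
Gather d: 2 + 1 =3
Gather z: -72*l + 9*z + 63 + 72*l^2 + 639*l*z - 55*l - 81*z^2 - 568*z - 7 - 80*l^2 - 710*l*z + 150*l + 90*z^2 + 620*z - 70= -8*l^2 + 23*l + 9*z^2 + z*(61 - 71*l) - 14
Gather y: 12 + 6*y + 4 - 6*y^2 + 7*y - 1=-6*y^2 + 13*y + 15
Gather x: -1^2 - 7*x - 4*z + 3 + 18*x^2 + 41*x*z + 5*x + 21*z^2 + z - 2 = 18*x^2 + x*(41*z - 2) + 21*z^2 - 3*z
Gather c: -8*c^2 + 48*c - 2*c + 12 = -8*c^2 + 46*c + 12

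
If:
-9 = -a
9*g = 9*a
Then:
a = 9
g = 9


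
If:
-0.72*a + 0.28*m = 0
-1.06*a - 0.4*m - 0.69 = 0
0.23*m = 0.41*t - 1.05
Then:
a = -0.33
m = -0.85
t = 2.08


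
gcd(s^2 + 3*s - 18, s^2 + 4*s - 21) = s - 3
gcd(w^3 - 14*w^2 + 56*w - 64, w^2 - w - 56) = w - 8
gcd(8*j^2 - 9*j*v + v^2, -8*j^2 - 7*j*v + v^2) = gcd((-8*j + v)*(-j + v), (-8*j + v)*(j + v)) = -8*j + v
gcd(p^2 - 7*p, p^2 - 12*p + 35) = p - 7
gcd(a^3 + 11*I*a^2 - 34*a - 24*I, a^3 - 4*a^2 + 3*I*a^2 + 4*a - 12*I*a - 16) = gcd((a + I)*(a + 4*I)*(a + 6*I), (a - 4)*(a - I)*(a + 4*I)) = a + 4*I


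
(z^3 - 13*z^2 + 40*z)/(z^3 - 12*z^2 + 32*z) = (z - 5)/(z - 4)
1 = 1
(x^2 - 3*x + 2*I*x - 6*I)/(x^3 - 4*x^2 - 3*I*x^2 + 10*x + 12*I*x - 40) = (x - 3)/(x^2 - x*(4 + 5*I) + 20*I)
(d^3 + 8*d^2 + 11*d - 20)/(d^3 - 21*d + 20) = (d + 4)/(d - 4)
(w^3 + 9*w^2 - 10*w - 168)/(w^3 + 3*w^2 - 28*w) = (w + 6)/w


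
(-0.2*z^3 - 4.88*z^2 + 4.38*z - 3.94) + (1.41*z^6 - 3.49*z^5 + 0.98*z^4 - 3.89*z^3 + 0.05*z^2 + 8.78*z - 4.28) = 1.41*z^6 - 3.49*z^5 + 0.98*z^4 - 4.09*z^3 - 4.83*z^2 + 13.16*z - 8.22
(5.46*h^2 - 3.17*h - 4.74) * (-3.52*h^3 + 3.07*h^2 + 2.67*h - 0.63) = -19.2192*h^5 + 27.9206*h^4 + 21.5311*h^3 - 26.4555*h^2 - 10.6587*h + 2.9862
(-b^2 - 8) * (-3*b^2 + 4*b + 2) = 3*b^4 - 4*b^3 + 22*b^2 - 32*b - 16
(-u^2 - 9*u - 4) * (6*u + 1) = -6*u^3 - 55*u^2 - 33*u - 4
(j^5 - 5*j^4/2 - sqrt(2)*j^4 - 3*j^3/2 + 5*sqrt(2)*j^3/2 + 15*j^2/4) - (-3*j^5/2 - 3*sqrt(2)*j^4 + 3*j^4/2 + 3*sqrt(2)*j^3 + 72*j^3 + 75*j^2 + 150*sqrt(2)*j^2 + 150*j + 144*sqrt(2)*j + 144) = 5*j^5/2 - 4*j^4 + 2*sqrt(2)*j^4 - 147*j^3/2 - sqrt(2)*j^3/2 - 150*sqrt(2)*j^2 - 285*j^2/4 - 144*sqrt(2)*j - 150*j - 144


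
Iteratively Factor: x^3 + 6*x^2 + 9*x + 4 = (x + 1)*(x^2 + 5*x + 4) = (x + 1)^2*(x + 4)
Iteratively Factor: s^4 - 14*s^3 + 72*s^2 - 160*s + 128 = (s - 2)*(s^3 - 12*s^2 + 48*s - 64) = (s - 4)*(s - 2)*(s^2 - 8*s + 16) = (s - 4)^2*(s - 2)*(s - 4)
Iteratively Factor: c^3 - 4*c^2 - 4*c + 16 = (c - 4)*(c^2 - 4) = (c - 4)*(c + 2)*(c - 2)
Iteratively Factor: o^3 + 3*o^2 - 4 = (o - 1)*(o^2 + 4*o + 4) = (o - 1)*(o + 2)*(o + 2)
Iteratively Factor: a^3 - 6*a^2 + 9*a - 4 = (a - 1)*(a^2 - 5*a + 4) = (a - 4)*(a - 1)*(a - 1)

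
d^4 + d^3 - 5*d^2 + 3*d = d*(d - 1)^2*(d + 3)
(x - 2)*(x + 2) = x^2 - 4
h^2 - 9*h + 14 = (h - 7)*(h - 2)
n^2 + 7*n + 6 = (n + 1)*(n + 6)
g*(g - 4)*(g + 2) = g^3 - 2*g^2 - 8*g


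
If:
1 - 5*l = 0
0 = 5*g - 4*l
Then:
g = 4/25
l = 1/5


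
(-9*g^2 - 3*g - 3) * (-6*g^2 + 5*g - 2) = 54*g^4 - 27*g^3 + 21*g^2 - 9*g + 6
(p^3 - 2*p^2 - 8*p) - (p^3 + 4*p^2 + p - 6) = -6*p^2 - 9*p + 6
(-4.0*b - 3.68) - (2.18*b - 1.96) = -6.18*b - 1.72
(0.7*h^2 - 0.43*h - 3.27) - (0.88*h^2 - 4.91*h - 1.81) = -0.18*h^2 + 4.48*h - 1.46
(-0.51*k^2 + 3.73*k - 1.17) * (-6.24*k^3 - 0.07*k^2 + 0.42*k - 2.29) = 3.1824*k^5 - 23.2395*k^4 + 6.8255*k^3 + 2.8164*k^2 - 9.0331*k + 2.6793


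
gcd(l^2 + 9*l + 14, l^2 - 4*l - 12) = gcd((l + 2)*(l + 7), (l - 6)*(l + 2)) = l + 2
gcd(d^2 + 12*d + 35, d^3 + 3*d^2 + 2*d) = 1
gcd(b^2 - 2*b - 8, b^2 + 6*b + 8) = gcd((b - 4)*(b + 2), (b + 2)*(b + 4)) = b + 2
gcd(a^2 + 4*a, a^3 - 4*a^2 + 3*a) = a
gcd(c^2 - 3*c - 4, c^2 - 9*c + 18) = 1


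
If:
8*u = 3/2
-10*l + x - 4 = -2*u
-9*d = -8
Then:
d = 8/9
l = x/10 - 29/80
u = 3/16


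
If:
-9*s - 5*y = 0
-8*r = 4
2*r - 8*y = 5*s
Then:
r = -1/2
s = 5/47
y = -9/47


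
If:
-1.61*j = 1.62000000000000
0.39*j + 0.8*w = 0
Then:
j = -1.01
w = 0.49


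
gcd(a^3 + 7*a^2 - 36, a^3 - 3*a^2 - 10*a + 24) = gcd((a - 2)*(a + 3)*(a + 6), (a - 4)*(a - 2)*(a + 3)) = a^2 + a - 6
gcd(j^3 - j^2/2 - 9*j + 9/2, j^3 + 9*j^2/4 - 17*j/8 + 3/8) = j^2 + 5*j/2 - 3/2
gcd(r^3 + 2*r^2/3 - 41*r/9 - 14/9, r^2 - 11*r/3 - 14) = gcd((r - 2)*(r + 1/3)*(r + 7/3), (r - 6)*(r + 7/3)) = r + 7/3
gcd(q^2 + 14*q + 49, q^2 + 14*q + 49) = q^2 + 14*q + 49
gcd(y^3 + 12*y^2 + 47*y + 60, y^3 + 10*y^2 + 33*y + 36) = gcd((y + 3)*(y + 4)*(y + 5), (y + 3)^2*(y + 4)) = y^2 + 7*y + 12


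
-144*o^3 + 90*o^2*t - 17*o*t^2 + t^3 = (-8*o + t)*(-6*o + t)*(-3*o + t)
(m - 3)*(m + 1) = m^2 - 2*m - 3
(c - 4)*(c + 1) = c^2 - 3*c - 4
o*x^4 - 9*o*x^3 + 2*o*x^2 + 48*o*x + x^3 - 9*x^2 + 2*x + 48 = (x - 8)*(x - 3)*(x + 2)*(o*x + 1)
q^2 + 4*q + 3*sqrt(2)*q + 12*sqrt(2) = (q + 4)*(q + 3*sqrt(2))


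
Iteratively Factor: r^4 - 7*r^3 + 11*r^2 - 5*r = (r - 1)*(r^3 - 6*r^2 + 5*r) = (r - 1)^2*(r^2 - 5*r) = r*(r - 1)^2*(r - 5)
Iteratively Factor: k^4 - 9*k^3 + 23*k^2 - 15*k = (k - 1)*(k^3 - 8*k^2 + 15*k) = (k - 5)*(k - 1)*(k^2 - 3*k) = (k - 5)*(k - 3)*(k - 1)*(k)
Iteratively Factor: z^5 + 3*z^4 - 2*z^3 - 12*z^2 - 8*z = (z + 2)*(z^4 + z^3 - 4*z^2 - 4*z) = (z + 2)^2*(z^3 - z^2 - 2*z) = z*(z + 2)^2*(z^2 - z - 2) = z*(z - 2)*(z + 2)^2*(z + 1)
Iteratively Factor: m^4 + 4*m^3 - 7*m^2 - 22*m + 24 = (m + 4)*(m^3 - 7*m + 6) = (m + 3)*(m + 4)*(m^2 - 3*m + 2) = (m - 2)*(m + 3)*(m + 4)*(m - 1)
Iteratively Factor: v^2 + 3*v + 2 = (v + 1)*(v + 2)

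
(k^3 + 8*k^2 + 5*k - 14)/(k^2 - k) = k + 9 + 14/k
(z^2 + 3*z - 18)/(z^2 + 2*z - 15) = (z + 6)/(z + 5)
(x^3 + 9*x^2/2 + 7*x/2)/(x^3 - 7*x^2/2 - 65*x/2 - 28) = x/(x - 8)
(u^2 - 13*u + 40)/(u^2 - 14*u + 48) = (u - 5)/(u - 6)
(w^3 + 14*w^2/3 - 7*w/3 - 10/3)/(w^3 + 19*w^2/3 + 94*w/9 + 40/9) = 3*(w^2 + 4*w - 5)/(3*w^2 + 17*w + 20)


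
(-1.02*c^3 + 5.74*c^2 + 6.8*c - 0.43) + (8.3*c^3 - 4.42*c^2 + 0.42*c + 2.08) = 7.28*c^3 + 1.32*c^2 + 7.22*c + 1.65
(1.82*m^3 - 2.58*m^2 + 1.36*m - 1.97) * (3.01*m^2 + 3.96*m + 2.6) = 5.4782*m^5 - 0.558599999999999*m^4 - 1.3912*m^3 - 7.2521*m^2 - 4.2652*m - 5.122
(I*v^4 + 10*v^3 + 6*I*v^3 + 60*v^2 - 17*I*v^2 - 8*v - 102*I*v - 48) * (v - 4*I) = I*v^5 + 14*v^4 + 6*I*v^4 + 84*v^3 - 57*I*v^3 - 76*v^2 - 342*I*v^2 - 456*v + 32*I*v + 192*I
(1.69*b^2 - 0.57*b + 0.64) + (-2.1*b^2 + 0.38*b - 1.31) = -0.41*b^2 - 0.19*b - 0.67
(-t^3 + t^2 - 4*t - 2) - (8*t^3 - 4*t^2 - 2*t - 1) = -9*t^3 + 5*t^2 - 2*t - 1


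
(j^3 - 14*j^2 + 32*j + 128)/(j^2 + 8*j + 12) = (j^2 - 16*j + 64)/(j + 6)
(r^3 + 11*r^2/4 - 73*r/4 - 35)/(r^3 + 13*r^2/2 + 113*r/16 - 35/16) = 4*(r - 4)/(4*r - 1)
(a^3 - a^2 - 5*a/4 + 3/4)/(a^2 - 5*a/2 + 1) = (2*a^2 - a - 3)/(2*(a - 2))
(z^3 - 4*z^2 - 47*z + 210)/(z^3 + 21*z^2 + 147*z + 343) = (z^2 - 11*z + 30)/(z^2 + 14*z + 49)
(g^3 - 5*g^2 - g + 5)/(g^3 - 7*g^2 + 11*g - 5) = (g + 1)/(g - 1)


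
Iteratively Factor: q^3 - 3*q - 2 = (q + 1)*(q^2 - q - 2) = (q + 1)^2*(q - 2)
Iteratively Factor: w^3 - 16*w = (w - 4)*(w^2 + 4*w) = (w - 4)*(w + 4)*(w)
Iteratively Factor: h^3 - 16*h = (h + 4)*(h^2 - 4*h) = h*(h + 4)*(h - 4)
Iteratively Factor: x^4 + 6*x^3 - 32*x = (x - 2)*(x^3 + 8*x^2 + 16*x) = (x - 2)*(x + 4)*(x^2 + 4*x) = (x - 2)*(x + 4)^2*(x)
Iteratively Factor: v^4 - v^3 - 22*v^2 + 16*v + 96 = (v + 4)*(v^3 - 5*v^2 - 2*v + 24) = (v - 3)*(v + 4)*(v^2 - 2*v - 8) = (v - 3)*(v + 2)*(v + 4)*(v - 4)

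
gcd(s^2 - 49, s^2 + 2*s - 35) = s + 7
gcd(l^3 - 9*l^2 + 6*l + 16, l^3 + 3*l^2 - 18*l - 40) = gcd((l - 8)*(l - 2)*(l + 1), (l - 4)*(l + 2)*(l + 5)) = 1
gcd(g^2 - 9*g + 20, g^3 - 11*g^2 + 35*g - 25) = g - 5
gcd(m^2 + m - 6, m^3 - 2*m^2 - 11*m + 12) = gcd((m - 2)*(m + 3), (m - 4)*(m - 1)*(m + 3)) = m + 3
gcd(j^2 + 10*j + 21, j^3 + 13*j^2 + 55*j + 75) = j + 3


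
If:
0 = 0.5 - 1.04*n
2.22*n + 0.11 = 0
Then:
No Solution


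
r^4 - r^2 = r^2*(r - 1)*(r + 1)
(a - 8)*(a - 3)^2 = a^3 - 14*a^2 + 57*a - 72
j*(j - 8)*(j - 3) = j^3 - 11*j^2 + 24*j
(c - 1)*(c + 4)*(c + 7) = c^3 + 10*c^2 + 17*c - 28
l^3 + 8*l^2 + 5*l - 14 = (l - 1)*(l + 2)*(l + 7)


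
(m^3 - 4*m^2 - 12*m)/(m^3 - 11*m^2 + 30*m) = (m + 2)/(m - 5)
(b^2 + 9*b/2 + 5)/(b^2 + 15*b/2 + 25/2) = (b + 2)/(b + 5)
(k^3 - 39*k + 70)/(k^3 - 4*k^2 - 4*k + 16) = (k^2 + 2*k - 35)/(k^2 - 2*k - 8)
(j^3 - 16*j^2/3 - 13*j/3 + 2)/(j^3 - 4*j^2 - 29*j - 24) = (j^2 - 19*j/3 + 2)/(j^2 - 5*j - 24)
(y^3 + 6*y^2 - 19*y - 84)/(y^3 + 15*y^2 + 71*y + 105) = (y - 4)/(y + 5)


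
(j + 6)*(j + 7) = j^2 + 13*j + 42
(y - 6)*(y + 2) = y^2 - 4*y - 12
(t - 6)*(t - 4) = t^2 - 10*t + 24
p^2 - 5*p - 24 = (p - 8)*(p + 3)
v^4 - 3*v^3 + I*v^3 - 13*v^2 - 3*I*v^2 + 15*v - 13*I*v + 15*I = (v - 5)*(v - 1)*(v + 3)*(v + I)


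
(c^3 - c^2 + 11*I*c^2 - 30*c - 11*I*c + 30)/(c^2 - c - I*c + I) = (c^2 + 11*I*c - 30)/(c - I)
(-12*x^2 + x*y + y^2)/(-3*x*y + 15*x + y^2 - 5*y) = (4*x + y)/(y - 5)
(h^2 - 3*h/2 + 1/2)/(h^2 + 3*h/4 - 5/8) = 4*(h - 1)/(4*h + 5)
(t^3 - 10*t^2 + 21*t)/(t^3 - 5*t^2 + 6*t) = (t - 7)/(t - 2)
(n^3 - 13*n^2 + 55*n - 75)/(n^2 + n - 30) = (n^2 - 8*n + 15)/(n + 6)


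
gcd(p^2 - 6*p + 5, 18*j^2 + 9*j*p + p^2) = 1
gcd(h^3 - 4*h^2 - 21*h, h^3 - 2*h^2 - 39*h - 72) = h + 3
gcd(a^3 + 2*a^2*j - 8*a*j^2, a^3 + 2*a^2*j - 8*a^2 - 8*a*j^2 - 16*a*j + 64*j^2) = a^2 + 2*a*j - 8*j^2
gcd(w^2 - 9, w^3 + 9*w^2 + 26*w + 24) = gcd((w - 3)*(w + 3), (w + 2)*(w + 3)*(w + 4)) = w + 3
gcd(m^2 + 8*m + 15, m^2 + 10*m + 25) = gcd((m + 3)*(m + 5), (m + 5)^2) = m + 5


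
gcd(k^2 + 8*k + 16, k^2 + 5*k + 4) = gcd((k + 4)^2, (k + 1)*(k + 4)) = k + 4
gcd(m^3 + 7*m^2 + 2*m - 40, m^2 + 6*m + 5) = m + 5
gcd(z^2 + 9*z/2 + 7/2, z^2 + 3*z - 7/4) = z + 7/2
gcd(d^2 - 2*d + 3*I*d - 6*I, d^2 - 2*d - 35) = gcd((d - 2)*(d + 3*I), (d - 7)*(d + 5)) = 1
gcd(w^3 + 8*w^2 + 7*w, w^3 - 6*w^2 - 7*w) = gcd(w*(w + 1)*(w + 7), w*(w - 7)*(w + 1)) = w^2 + w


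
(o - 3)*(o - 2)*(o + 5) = o^3 - 19*o + 30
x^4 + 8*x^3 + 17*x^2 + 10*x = x*(x + 1)*(x + 2)*(x + 5)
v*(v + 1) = v^2 + v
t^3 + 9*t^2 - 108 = (t - 3)*(t + 6)^2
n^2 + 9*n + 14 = (n + 2)*(n + 7)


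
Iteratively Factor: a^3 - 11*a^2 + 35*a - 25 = (a - 1)*(a^2 - 10*a + 25) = (a - 5)*(a - 1)*(a - 5)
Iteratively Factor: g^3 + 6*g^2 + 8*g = (g + 2)*(g^2 + 4*g) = (g + 2)*(g + 4)*(g)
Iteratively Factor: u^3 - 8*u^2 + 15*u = (u)*(u^2 - 8*u + 15) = u*(u - 3)*(u - 5)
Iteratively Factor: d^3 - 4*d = (d)*(d^2 - 4) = d*(d - 2)*(d + 2)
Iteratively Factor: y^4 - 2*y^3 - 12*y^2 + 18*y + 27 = (y + 3)*(y^3 - 5*y^2 + 3*y + 9) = (y - 3)*(y + 3)*(y^2 - 2*y - 3) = (y - 3)^2*(y + 3)*(y + 1)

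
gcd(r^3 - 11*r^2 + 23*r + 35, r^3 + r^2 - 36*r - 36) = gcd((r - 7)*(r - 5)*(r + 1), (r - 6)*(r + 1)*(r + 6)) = r + 1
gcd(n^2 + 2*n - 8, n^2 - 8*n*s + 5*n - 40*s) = 1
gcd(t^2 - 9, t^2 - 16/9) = 1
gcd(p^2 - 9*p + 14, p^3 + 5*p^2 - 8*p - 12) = p - 2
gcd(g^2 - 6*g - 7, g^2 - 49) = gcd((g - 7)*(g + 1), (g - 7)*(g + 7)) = g - 7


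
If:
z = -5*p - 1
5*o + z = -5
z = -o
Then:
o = -5/4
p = -9/20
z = 5/4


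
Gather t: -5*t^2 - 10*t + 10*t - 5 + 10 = 5 - 5*t^2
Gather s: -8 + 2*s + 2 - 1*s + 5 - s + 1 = 0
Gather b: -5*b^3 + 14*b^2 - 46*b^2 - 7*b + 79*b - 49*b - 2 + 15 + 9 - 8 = -5*b^3 - 32*b^2 + 23*b + 14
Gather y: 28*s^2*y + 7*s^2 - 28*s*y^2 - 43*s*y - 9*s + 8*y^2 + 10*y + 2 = 7*s^2 - 9*s + y^2*(8 - 28*s) + y*(28*s^2 - 43*s + 10) + 2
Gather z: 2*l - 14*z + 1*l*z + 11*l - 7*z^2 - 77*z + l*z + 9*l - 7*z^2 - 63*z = 22*l - 14*z^2 + z*(2*l - 154)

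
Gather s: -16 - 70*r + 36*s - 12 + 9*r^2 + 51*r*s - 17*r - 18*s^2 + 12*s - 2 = 9*r^2 - 87*r - 18*s^2 + s*(51*r + 48) - 30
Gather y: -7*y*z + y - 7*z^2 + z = y*(1 - 7*z) - 7*z^2 + z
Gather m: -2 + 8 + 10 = 16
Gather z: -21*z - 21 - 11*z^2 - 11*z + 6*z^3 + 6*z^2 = 6*z^3 - 5*z^2 - 32*z - 21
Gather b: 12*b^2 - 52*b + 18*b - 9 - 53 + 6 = 12*b^2 - 34*b - 56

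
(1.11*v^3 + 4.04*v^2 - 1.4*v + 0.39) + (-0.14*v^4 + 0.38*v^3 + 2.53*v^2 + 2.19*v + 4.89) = -0.14*v^4 + 1.49*v^3 + 6.57*v^2 + 0.79*v + 5.28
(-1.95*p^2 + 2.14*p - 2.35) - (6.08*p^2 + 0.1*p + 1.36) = -8.03*p^2 + 2.04*p - 3.71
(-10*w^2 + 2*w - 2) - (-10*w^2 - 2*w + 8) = 4*w - 10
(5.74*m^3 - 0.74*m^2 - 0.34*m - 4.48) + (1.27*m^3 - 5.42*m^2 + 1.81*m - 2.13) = 7.01*m^3 - 6.16*m^2 + 1.47*m - 6.61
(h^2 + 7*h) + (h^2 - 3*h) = 2*h^2 + 4*h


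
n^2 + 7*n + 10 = (n + 2)*(n + 5)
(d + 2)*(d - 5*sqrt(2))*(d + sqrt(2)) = d^3 - 4*sqrt(2)*d^2 + 2*d^2 - 8*sqrt(2)*d - 10*d - 20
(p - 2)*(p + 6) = p^2 + 4*p - 12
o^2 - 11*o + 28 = (o - 7)*(o - 4)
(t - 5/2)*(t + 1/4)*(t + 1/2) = t^3 - 7*t^2/4 - 7*t/4 - 5/16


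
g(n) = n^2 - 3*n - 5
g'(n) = 2*n - 3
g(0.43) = -6.11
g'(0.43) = -2.14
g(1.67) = -7.22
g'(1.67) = 0.34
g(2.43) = -6.39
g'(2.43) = 1.86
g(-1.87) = 4.11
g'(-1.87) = -6.74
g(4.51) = 1.81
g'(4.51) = 6.02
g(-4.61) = 30.08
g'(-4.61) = -12.22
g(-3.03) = 13.27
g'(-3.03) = -9.06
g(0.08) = -5.23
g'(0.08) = -2.84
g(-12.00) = 175.00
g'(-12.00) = -27.00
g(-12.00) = 175.00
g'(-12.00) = -27.00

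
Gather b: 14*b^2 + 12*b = 14*b^2 + 12*b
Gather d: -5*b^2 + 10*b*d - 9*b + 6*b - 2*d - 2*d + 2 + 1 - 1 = -5*b^2 - 3*b + d*(10*b - 4) + 2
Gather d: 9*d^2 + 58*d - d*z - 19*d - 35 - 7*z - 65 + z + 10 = 9*d^2 + d*(39 - z) - 6*z - 90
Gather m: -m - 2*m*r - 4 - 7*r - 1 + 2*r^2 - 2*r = m*(-2*r - 1) + 2*r^2 - 9*r - 5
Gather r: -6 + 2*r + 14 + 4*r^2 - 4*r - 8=4*r^2 - 2*r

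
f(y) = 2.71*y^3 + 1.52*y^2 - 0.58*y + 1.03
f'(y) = 8.13*y^2 + 3.04*y - 0.58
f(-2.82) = -46.02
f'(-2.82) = 55.50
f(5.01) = 377.06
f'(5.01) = 218.71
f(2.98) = 84.52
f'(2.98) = 80.68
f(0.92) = 3.89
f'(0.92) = 9.10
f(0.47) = 1.37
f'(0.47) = 2.64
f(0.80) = 2.93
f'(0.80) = 7.06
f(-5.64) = -433.54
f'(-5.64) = 240.89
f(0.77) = 2.72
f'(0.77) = 6.58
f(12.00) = 4895.83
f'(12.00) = 1206.62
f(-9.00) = -1846.22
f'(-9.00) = 630.59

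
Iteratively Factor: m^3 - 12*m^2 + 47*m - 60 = (m - 5)*(m^2 - 7*m + 12) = (m - 5)*(m - 4)*(m - 3)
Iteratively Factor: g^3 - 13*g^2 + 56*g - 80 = (g - 4)*(g^2 - 9*g + 20) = (g - 5)*(g - 4)*(g - 4)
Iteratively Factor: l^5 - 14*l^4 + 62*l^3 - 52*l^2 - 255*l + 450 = (l - 5)*(l^4 - 9*l^3 + 17*l^2 + 33*l - 90) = (l - 5)^2*(l^3 - 4*l^2 - 3*l + 18) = (l - 5)^2*(l + 2)*(l^2 - 6*l + 9) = (l - 5)^2*(l - 3)*(l + 2)*(l - 3)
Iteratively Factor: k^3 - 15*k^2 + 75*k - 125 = (k - 5)*(k^2 - 10*k + 25) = (k - 5)^2*(k - 5)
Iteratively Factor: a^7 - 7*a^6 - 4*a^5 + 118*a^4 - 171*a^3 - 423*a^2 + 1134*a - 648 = (a + 3)*(a^6 - 10*a^5 + 26*a^4 + 40*a^3 - 291*a^2 + 450*a - 216) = (a - 3)*(a + 3)*(a^5 - 7*a^4 + 5*a^3 + 55*a^2 - 126*a + 72) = (a - 3)^2*(a + 3)*(a^4 - 4*a^3 - 7*a^2 + 34*a - 24) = (a - 4)*(a - 3)^2*(a + 3)*(a^3 - 7*a + 6) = (a - 4)*(a - 3)^2*(a - 2)*(a + 3)*(a^2 + 2*a - 3) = (a - 4)*(a - 3)^2*(a - 2)*(a + 3)^2*(a - 1)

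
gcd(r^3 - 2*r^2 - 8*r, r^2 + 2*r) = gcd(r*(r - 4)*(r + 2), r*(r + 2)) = r^2 + 2*r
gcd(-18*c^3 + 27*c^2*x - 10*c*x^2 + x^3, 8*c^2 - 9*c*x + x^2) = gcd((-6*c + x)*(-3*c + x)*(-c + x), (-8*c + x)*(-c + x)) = -c + x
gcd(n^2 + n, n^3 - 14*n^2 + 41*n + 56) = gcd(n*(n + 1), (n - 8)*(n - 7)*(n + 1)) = n + 1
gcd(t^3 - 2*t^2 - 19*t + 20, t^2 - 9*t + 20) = t - 5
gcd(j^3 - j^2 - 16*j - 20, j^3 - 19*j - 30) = j^2 - 3*j - 10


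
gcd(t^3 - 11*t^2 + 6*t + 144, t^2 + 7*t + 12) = t + 3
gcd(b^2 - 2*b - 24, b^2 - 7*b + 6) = b - 6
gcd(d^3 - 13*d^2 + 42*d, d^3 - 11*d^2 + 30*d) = d^2 - 6*d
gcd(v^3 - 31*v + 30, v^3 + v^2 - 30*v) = v^2 + v - 30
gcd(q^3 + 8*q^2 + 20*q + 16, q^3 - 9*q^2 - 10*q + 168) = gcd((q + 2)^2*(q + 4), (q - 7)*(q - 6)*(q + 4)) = q + 4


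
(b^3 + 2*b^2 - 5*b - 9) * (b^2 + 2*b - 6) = b^5 + 4*b^4 - 7*b^3 - 31*b^2 + 12*b + 54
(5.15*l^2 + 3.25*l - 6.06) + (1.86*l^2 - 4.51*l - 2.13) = 7.01*l^2 - 1.26*l - 8.19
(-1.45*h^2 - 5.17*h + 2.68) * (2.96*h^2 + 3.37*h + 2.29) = -4.292*h^4 - 20.1897*h^3 - 12.8106*h^2 - 2.8077*h + 6.1372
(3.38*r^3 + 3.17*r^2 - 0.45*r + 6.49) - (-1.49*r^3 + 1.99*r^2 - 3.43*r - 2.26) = 4.87*r^3 + 1.18*r^2 + 2.98*r + 8.75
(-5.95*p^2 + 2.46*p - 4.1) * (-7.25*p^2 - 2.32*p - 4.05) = 43.1375*p^4 - 4.031*p^3 + 48.1153*p^2 - 0.451000000000001*p + 16.605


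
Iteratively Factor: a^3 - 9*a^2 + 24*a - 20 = (a - 2)*(a^2 - 7*a + 10) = (a - 2)^2*(a - 5)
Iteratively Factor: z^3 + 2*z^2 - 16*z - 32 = (z + 4)*(z^2 - 2*z - 8) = (z + 2)*(z + 4)*(z - 4)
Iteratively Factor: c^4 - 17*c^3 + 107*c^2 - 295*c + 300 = (c - 3)*(c^3 - 14*c^2 + 65*c - 100) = (c - 4)*(c - 3)*(c^2 - 10*c + 25) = (c - 5)*(c - 4)*(c - 3)*(c - 5)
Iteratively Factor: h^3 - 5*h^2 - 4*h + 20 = (h + 2)*(h^2 - 7*h + 10) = (h - 5)*(h + 2)*(h - 2)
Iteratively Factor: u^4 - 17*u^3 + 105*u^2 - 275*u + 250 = (u - 2)*(u^3 - 15*u^2 + 75*u - 125) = (u - 5)*(u - 2)*(u^2 - 10*u + 25) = (u - 5)^2*(u - 2)*(u - 5)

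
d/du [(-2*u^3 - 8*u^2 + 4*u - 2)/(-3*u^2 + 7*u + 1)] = 2*(3*u^4 - 14*u^3 - 25*u^2 - 14*u + 9)/(9*u^4 - 42*u^3 + 43*u^2 + 14*u + 1)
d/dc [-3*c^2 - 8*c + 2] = -6*c - 8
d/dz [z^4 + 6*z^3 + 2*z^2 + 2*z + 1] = 4*z^3 + 18*z^2 + 4*z + 2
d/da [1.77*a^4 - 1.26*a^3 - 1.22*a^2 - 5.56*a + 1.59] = 7.08*a^3 - 3.78*a^2 - 2.44*a - 5.56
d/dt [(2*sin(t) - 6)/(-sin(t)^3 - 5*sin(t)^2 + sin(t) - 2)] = 8*(-58*sin(2*t) - sin(4*t) + 4*cos(3*t))/(-sin(t) - sin(3*t) - 10*cos(2*t) + 18)^2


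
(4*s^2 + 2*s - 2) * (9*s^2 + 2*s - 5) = 36*s^4 + 26*s^3 - 34*s^2 - 14*s + 10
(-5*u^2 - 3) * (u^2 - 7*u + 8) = -5*u^4 + 35*u^3 - 43*u^2 + 21*u - 24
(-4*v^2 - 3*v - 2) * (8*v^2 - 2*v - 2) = -32*v^4 - 16*v^3 - 2*v^2 + 10*v + 4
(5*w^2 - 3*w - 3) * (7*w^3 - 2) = 35*w^5 - 21*w^4 - 21*w^3 - 10*w^2 + 6*w + 6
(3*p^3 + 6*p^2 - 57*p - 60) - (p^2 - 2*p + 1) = 3*p^3 + 5*p^2 - 55*p - 61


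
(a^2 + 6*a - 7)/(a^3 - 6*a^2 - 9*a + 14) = (a + 7)/(a^2 - 5*a - 14)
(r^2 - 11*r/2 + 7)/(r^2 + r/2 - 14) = (r - 2)/(r + 4)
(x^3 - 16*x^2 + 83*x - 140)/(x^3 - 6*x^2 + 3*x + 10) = (x^2 - 11*x + 28)/(x^2 - x - 2)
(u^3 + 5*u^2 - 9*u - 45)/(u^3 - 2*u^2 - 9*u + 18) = (u + 5)/(u - 2)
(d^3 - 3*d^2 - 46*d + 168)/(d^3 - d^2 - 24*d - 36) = (d^2 + 3*d - 28)/(d^2 + 5*d + 6)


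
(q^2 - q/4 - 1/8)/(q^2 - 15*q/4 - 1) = (q - 1/2)/(q - 4)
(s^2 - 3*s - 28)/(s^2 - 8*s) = (s^2 - 3*s - 28)/(s*(s - 8))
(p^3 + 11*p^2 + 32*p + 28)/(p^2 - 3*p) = (p^3 + 11*p^2 + 32*p + 28)/(p*(p - 3))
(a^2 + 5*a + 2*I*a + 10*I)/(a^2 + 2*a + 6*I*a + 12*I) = (a^2 + a*(5 + 2*I) + 10*I)/(a^2 + a*(2 + 6*I) + 12*I)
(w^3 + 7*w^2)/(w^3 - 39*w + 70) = w^2/(w^2 - 7*w + 10)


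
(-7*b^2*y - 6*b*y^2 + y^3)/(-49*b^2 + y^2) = y*(b + y)/(7*b + y)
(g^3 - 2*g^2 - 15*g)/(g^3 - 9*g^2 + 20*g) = (g + 3)/(g - 4)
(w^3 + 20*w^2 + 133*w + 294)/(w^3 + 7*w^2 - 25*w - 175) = (w^2 + 13*w + 42)/(w^2 - 25)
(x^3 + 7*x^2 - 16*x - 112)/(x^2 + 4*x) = x + 3 - 28/x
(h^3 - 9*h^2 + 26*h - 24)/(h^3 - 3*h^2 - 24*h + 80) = (h^2 - 5*h + 6)/(h^2 + h - 20)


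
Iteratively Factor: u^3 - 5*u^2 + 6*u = (u)*(u^2 - 5*u + 6) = u*(u - 2)*(u - 3)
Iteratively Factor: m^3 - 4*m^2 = (m)*(m^2 - 4*m) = m^2*(m - 4)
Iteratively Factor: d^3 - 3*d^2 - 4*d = (d + 1)*(d^2 - 4*d) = (d - 4)*(d + 1)*(d)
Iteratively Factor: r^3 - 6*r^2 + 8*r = (r - 4)*(r^2 - 2*r) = r*(r - 4)*(r - 2)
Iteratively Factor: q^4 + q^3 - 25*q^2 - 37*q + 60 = (q + 3)*(q^3 - 2*q^2 - 19*q + 20) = (q - 5)*(q + 3)*(q^2 + 3*q - 4) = (q - 5)*(q + 3)*(q + 4)*(q - 1)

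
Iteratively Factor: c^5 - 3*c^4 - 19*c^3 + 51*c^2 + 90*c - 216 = (c - 3)*(c^4 - 19*c^2 - 6*c + 72) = (c - 4)*(c - 3)*(c^3 + 4*c^2 - 3*c - 18) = (c - 4)*(c - 3)*(c + 3)*(c^2 + c - 6) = (c - 4)*(c - 3)*(c + 3)^2*(c - 2)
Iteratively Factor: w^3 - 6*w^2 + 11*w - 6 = (w - 1)*(w^2 - 5*w + 6) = (w - 2)*(w - 1)*(w - 3)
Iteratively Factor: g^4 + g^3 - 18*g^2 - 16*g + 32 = (g + 4)*(g^3 - 3*g^2 - 6*g + 8) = (g - 1)*(g + 4)*(g^2 - 2*g - 8) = (g - 4)*(g - 1)*(g + 4)*(g + 2)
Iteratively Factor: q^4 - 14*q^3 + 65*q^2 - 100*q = (q - 5)*(q^3 - 9*q^2 + 20*q) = (q - 5)*(q - 4)*(q^2 - 5*q) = (q - 5)^2*(q - 4)*(q)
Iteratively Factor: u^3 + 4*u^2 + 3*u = (u + 3)*(u^2 + u) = u*(u + 3)*(u + 1)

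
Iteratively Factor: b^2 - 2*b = (b - 2)*(b)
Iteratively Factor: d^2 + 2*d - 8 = (d + 4)*(d - 2)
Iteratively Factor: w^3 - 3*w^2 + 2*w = (w - 2)*(w^2 - w) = w*(w - 2)*(w - 1)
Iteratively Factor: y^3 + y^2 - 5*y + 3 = (y + 3)*(y^2 - 2*y + 1) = (y - 1)*(y + 3)*(y - 1)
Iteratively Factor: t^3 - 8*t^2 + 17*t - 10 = (t - 5)*(t^2 - 3*t + 2) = (t - 5)*(t - 1)*(t - 2)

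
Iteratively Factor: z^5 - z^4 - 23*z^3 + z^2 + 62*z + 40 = (z + 1)*(z^4 - 2*z^3 - 21*z^2 + 22*z + 40) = (z - 5)*(z + 1)*(z^3 + 3*z^2 - 6*z - 8) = (z - 5)*(z + 1)*(z + 4)*(z^2 - z - 2) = (z - 5)*(z - 2)*(z + 1)*(z + 4)*(z + 1)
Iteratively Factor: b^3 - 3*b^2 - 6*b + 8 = (b - 1)*(b^2 - 2*b - 8) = (b - 4)*(b - 1)*(b + 2)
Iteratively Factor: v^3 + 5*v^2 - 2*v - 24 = (v + 3)*(v^2 + 2*v - 8) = (v - 2)*(v + 3)*(v + 4)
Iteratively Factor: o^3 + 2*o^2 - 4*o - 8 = (o + 2)*(o^2 - 4) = (o + 2)^2*(o - 2)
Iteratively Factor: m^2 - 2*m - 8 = (m + 2)*(m - 4)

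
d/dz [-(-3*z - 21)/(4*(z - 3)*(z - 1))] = 3*(-z^2 - 14*z + 31)/(4*(z^4 - 8*z^3 + 22*z^2 - 24*z + 9))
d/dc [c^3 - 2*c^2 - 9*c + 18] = 3*c^2 - 4*c - 9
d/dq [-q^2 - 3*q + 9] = -2*q - 3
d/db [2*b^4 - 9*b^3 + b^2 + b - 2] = 8*b^3 - 27*b^2 + 2*b + 1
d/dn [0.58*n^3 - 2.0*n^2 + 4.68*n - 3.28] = 1.74*n^2 - 4.0*n + 4.68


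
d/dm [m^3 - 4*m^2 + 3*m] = 3*m^2 - 8*m + 3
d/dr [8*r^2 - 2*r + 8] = 16*r - 2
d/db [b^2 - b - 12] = 2*b - 1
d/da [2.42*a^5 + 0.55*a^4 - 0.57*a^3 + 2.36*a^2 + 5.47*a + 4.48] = 12.1*a^4 + 2.2*a^3 - 1.71*a^2 + 4.72*a + 5.47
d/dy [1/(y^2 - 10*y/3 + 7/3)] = 6*(5 - 3*y)/(3*y^2 - 10*y + 7)^2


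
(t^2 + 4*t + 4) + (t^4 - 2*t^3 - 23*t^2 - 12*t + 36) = t^4 - 2*t^3 - 22*t^2 - 8*t + 40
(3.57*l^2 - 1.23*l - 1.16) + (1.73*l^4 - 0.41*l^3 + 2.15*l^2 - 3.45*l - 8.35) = 1.73*l^4 - 0.41*l^3 + 5.72*l^2 - 4.68*l - 9.51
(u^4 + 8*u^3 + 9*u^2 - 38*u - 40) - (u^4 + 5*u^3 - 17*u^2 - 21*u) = 3*u^3 + 26*u^2 - 17*u - 40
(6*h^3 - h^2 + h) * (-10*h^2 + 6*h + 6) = -60*h^5 + 46*h^4 + 20*h^3 + 6*h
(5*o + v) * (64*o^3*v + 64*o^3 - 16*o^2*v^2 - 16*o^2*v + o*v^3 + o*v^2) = 320*o^4*v + 320*o^4 - 16*o^3*v^2 - 16*o^3*v - 11*o^2*v^3 - 11*o^2*v^2 + o*v^4 + o*v^3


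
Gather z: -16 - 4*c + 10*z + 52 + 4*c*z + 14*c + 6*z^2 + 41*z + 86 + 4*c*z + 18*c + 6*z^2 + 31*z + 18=28*c + 12*z^2 + z*(8*c + 82) + 140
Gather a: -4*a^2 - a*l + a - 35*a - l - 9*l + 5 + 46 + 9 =-4*a^2 + a*(-l - 34) - 10*l + 60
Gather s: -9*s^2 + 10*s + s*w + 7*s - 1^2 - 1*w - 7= -9*s^2 + s*(w + 17) - w - 8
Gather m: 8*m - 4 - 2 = 8*m - 6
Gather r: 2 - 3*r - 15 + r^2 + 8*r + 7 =r^2 + 5*r - 6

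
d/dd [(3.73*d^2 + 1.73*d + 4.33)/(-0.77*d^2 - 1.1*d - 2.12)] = (-2.7709*d^2 - 9.147*d + 1.0954)/(0.5929*d^4 + 1.694*d^3 + 4.4748*d^2 + 4.664*d + 4.4944)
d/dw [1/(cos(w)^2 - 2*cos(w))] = 2*(-sin(w)/cos(w)^2 + tan(w))/(cos(w) - 2)^2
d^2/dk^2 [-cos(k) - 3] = cos(k)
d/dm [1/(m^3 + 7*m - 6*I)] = (-3*m^2 - 7)/(m^3 + 7*m - 6*I)^2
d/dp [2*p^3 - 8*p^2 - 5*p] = 6*p^2 - 16*p - 5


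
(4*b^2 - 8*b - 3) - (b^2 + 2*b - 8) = 3*b^2 - 10*b + 5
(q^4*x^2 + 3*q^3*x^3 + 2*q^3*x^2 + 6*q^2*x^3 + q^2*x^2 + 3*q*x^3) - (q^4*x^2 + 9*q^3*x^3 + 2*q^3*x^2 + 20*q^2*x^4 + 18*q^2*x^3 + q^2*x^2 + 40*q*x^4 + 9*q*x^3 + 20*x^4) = -6*q^3*x^3 - 20*q^2*x^4 - 12*q^2*x^3 - 40*q*x^4 - 6*q*x^3 - 20*x^4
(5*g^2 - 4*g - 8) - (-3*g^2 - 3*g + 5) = 8*g^2 - g - 13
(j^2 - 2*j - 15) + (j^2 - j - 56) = 2*j^2 - 3*j - 71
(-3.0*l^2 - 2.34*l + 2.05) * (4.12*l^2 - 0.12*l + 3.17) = -12.36*l^4 - 9.2808*l^3 - 0.7832*l^2 - 7.6638*l + 6.4985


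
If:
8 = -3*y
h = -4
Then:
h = -4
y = -8/3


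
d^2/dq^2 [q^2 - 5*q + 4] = 2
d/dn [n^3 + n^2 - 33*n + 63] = 3*n^2 + 2*n - 33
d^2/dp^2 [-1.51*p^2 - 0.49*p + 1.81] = -3.02000000000000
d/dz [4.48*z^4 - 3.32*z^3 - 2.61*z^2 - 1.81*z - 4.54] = 17.92*z^3 - 9.96*z^2 - 5.22*z - 1.81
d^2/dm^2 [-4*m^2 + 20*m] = -8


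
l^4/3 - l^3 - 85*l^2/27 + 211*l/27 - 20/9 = (l/3 + 1)*(l - 4)*(l - 5/3)*(l - 1/3)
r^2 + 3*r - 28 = (r - 4)*(r + 7)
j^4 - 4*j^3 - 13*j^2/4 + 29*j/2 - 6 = (j - 4)*(j - 3/2)*(j - 1/2)*(j + 2)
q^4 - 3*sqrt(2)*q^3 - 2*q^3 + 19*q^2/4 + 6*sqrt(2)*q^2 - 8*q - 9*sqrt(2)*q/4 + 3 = (q - 3/2)*(q - 1/2)*(q - 2*sqrt(2))*(q - sqrt(2))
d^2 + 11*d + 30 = (d + 5)*(d + 6)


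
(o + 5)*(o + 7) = o^2 + 12*o + 35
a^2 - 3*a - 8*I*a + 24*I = (a - 3)*(a - 8*I)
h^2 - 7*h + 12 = (h - 4)*(h - 3)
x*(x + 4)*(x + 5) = x^3 + 9*x^2 + 20*x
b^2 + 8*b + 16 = (b + 4)^2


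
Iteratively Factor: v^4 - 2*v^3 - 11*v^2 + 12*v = (v + 3)*(v^3 - 5*v^2 + 4*v) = v*(v + 3)*(v^2 - 5*v + 4) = v*(v - 1)*(v + 3)*(v - 4)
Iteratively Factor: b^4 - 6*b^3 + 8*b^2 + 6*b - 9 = (b - 1)*(b^3 - 5*b^2 + 3*b + 9) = (b - 1)*(b + 1)*(b^2 - 6*b + 9) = (b - 3)*(b - 1)*(b + 1)*(b - 3)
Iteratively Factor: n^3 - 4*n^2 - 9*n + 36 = (n + 3)*(n^2 - 7*n + 12) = (n - 3)*(n + 3)*(n - 4)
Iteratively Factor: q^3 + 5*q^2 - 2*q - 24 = (q + 3)*(q^2 + 2*q - 8) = (q + 3)*(q + 4)*(q - 2)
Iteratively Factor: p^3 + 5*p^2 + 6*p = (p)*(p^2 + 5*p + 6) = p*(p + 2)*(p + 3)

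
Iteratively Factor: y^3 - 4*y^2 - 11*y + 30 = (y - 2)*(y^2 - 2*y - 15) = (y - 5)*(y - 2)*(y + 3)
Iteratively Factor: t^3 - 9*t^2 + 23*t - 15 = (t - 3)*(t^2 - 6*t + 5) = (t - 5)*(t - 3)*(t - 1)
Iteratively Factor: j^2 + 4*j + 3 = (j + 3)*(j + 1)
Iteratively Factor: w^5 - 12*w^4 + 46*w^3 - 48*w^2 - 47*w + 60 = (w - 5)*(w^4 - 7*w^3 + 11*w^2 + 7*w - 12) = (w - 5)*(w - 4)*(w^3 - 3*w^2 - w + 3) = (w - 5)*(w - 4)*(w - 3)*(w^2 - 1) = (w - 5)*(w - 4)*(w - 3)*(w - 1)*(w + 1)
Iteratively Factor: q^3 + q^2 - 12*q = (q + 4)*(q^2 - 3*q) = q*(q + 4)*(q - 3)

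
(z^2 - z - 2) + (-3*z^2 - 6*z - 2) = -2*z^2 - 7*z - 4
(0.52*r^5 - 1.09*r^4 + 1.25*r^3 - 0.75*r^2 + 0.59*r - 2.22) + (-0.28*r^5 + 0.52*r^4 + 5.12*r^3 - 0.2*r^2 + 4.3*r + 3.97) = 0.24*r^5 - 0.57*r^4 + 6.37*r^3 - 0.95*r^2 + 4.89*r + 1.75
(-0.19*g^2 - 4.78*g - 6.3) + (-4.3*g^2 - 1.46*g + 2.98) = -4.49*g^2 - 6.24*g - 3.32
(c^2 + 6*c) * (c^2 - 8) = c^4 + 6*c^3 - 8*c^2 - 48*c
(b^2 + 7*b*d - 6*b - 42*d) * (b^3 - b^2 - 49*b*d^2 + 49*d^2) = b^5 + 7*b^4*d - 7*b^4 - 49*b^3*d^2 - 49*b^3*d + 6*b^3 - 343*b^2*d^3 + 343*b^2*d^2 + 42*b^2*d + 2401*b*d^3 - 294*b*d^2 - 2058*d^3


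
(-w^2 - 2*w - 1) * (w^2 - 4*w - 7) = -w^4 + 2*w^3 + 14*w^2 + 18*w + 7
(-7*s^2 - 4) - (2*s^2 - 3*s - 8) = -9*s^2 + 3*s + 4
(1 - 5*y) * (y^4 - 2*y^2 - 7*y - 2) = -5*y^5 + y^4 + 10*y^3 + 33*y^2 + 3*y - 2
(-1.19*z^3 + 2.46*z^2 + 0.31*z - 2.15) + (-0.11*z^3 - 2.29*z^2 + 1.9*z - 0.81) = -1.3*z^3 + 0.17*z^2 + 2.21*z - 2.96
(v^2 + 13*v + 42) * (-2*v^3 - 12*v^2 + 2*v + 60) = -2*v^5 - 38*v^4 - 238*v^3 - 418*v^2 + 864*v + 2520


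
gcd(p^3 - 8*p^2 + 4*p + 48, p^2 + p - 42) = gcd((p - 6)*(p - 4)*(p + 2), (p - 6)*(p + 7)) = p - 6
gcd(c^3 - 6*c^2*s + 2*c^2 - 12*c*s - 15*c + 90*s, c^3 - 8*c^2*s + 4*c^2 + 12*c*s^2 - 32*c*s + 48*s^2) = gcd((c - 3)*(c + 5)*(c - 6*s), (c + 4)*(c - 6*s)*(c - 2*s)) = -c + 6*s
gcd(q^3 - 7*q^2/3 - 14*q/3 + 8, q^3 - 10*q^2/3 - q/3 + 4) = q^2 - 13*q/3 + 4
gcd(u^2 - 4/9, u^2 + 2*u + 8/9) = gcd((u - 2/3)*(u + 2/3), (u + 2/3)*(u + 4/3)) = u + 2/3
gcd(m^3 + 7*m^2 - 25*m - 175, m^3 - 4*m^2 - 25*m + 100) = m^2 - 25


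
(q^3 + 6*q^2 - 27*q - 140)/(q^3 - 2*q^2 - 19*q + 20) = (q + 7)/(q - 1)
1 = 1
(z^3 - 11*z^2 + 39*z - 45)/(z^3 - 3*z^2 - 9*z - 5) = (z^2 - 6*z + 9)/(z^2 + 2*z + 1)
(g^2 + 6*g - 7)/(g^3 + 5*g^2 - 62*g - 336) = (g - 1)/(g^2 - 2*g - 48)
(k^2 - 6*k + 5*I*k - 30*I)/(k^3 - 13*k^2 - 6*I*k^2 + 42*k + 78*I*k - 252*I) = (k + 5*I)/(k^2 - k*(7 + 6*I) + 42*I)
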